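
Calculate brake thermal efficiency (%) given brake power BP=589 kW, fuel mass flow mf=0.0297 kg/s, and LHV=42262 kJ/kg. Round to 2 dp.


eta_BTE = (BP / (mf * LHV)) * 100
Denominator = 0.0297 * 42262 = 1255.1814 kW
eta_BTE = (589 / 1255.1814) * 100 = 46.93%


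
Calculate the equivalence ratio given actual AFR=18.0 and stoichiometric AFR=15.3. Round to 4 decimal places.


phi = AFR_stoich / AFR_actual
phi = 15.3 / 18.0 = 0.8500


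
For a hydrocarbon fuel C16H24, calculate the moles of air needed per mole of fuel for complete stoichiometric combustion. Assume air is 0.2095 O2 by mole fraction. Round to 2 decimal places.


Balanced combustion: C16H24 + 22 O2 -> 16 CO2 + 12 H2O
O2 needed = C + H/4 = 16 + 24/4 = 22.00 moles
Air moles = O2 / 0.2095 = 22.00 / 0.2095 = 105.01 moles air


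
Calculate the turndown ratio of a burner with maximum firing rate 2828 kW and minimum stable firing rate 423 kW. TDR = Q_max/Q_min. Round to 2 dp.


TDR = Q_max / Q_min
TDR = 2828 / 423 = 6.69


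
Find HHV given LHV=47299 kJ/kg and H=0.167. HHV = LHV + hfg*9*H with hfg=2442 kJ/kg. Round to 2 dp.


HHV = LHV + hfg * 9 * H
Water addition = 2442 * 9 * 0.167 = 3670.326 kJ/kg
HHV = 47299 + 3670.326 = 50969.33 kJ/kg


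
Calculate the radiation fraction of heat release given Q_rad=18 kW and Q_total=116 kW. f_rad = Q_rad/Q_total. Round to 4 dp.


f_rad = Q_rad / Q_total
f_rad = 18 / 116 = 0.1552


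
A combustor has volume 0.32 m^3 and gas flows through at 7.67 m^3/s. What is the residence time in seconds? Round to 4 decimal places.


tau = V / Q_flow
tau = 0.32 / 7.67 = 0.0417 s


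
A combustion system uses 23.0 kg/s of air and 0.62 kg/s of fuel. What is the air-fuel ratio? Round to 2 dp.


AFR = m_air / m_fuel
AFR = 23.0 / 0.62 = 37.10


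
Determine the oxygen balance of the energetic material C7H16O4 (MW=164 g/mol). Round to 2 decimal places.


OB = -1600 * (2C + H/2 - O) / MW
Inner = 2*7 + 16/2 - 4 = 18.00
OB = -1600 * 18.00 / 164 = -175.61%


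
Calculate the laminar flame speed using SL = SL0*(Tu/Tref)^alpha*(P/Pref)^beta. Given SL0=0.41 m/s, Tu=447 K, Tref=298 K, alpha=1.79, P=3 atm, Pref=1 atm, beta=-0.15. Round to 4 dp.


SL = SL0 * (Tu/Tref)^alpha * (P/Pref)^beta
T ratio = 447/298 = 1.50000000
(T ratio)^alpha = 1.50000000^1.79 = 2.066347
(P/Pref)^beta = 3^(-0.15) = 0.848070
SL = 0.41 * 2.066347 * 0.848070 = 0.7185 m/s


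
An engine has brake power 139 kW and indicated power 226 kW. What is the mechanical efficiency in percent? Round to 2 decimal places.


eta_mech = (BP / IP) * 100
Ratio = 139 / 226 = 0.6150
eta_mech = 0.6150 * 100 = 61.50%


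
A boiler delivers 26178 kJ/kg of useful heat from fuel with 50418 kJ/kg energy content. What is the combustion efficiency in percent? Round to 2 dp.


Efficiency = (Q_useful / Q_fuel) * 100
Efficiency = (26178 / 50418) * 100
Efficiency = 0.5192 * 100 = 51.92%


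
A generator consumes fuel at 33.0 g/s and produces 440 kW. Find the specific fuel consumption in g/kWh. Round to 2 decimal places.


SFC = (mf / BP) * 3600
Rate = 33.0 / 440 = 0.075000 g/(s*kW)
SFC = 0.075000 * 3600 = 270.00 g/kWh


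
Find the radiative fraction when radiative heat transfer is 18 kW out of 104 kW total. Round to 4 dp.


f_rad = Q_rad / Q_total
f_rad = 18 / 104 = 0.1731


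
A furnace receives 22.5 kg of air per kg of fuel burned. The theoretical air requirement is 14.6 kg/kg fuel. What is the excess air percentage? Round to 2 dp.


Excess air = actual - stoichiometric = 22.5 - 14.6 = 7.90 kg/kg fuel
Excess air % = (excess / stoich) * 100 = (7.90 / 14.6) * 100 = 54.11%


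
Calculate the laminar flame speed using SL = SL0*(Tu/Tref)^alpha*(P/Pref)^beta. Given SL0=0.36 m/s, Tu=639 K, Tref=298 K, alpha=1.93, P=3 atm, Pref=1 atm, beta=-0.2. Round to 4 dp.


SL = SL0 * (Tu/Tref)^alpha * (P/Pref)^beta
T ratio = 639/298 = 2.14429530
(T ratio)^alpha = 2.14429530^1.93 = 4.358924
(P/Pref)^beta = 3^(-0.2) = 0.802742
SL = 0.36 * 4.358924 * 0.802742 = 1.2597 m/s


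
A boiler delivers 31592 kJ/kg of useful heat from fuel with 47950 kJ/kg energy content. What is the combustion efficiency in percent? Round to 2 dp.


Efficiency = (Q_useful / Q_fuel) * 100
Efficiency = (31592 / 47950) * 100
Efficiency = 0.6589 * 100 = 65.89%


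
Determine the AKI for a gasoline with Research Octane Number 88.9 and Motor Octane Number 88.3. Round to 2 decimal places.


AKI = (RON + MON) / 2
AKI = (88.9 + 88.3) / 2
AKI = 177.2 / 2 = 88.60


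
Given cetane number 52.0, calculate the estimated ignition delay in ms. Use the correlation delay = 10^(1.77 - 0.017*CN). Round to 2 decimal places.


delay = 10^(1.77 - 0.017*CN)
Exponent = 1.77 - 0.017*52.0 = 0.8860
delay = 10^0.8860 = 7.69 ms


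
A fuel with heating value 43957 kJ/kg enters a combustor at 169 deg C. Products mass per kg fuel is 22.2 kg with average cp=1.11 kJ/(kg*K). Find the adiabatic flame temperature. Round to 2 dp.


T_ad = T_in + Hc / (m_p * cp)
Denominator = 22.2 * 1.11 = 24.6420
Temperature rise = 43957 / 24.6420 = 1783.82 K
T_ad = 169 + 1783.82 = 1952.82 deg C


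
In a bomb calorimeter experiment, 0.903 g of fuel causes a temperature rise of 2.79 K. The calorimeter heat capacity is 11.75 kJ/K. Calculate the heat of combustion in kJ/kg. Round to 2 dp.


Hc = C_cal * delta_T / m_fuel
Q_released = 11.75 * 2.79 = 32.7825 kJ
m_fuel = 0.903 g = 0.903/1000 kg = 0.000903 kg
Hc = 32.7825 / 0.000903 = 36303.99 kJ/kg


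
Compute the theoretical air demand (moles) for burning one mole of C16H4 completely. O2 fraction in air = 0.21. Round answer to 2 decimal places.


Balanced combustion: C16H4 + 17 O2 -> 16 CO2 + 2 H2O
O2 needed = C + H/4 = 16 + 4/4 = 17.00 moles
Air moles = O2 / 0.21 = 17.00 / 0.21 = 80.95 moles air


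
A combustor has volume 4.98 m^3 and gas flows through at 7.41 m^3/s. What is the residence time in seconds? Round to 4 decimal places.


tau = V / Q_flow
tau = 4.98 / 7.41 = 0.6721 s


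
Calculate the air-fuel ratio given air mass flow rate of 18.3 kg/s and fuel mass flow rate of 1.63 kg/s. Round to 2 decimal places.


AFR = m_air / m_fuel
AFR = 18.3 / 1.63 = 11.23


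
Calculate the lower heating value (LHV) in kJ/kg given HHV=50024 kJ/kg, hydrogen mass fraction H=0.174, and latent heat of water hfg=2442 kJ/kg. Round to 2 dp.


LHV = HHV - hfg * 9 * H
Water correction = 2442 * 9 * 0.174 = 3824.172 kJ/kg
LHV = 50024 - 3824.172 = 46199.83 kJ/kg


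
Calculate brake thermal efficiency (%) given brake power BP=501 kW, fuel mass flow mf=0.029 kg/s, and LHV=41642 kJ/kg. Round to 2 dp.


eta_BTE = (BP / (mf * LHV)) * 100
Denominator = 0.029 * 41642 = 1207.6180 kW
eta_BTE = (501 / 1207.6180) * 100 = 41.49%


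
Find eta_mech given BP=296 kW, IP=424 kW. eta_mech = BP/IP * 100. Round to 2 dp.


eta_mech = (BP / IP) * 100
Ratio = 296 / 424 = 0.6981
eta_mech = 0.6981 * 100 = 69.81%


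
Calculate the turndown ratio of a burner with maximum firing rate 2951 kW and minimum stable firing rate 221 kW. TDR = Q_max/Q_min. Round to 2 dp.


TDR = Q_max / Q_min
TDR = 2951 / 221 = 13.35


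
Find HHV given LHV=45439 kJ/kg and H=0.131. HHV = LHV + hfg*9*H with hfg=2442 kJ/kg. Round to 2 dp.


HHV = LHV + hfg * 9 * H
Water addition = 2442 * 9 * 0.131 = 2879.118 kJ/kg
HHV = 45439 + 2879.118 = 48318.12 kJ/kg


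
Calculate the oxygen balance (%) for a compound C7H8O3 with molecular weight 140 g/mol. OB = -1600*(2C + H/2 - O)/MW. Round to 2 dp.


OB = -1600 * (2C + H/2 - O) / MW
Inner = 2*7 + 8/2 - 3 = 15.00
OB = -1600 * 15.00 / 140 = -171.43%


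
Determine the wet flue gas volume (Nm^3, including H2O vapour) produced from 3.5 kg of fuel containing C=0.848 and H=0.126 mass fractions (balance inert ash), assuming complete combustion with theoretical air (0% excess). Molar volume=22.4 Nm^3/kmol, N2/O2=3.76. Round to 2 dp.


Per kg fuel: CO2 = (C/12 kmol)*22.4 = (0.848/12)*22.4 = 1.58293 Nm^3
Per kg fuel: H2O = (H/2 kmol)*22.4 = (0.126/2)*22.4 = 1.41120 Nm^3
O2 needed per kg fuel = C/12 + H/4 = 0.848/12 + 0.126/4 = 0.10216667 kmol
Per kg fuel: N2 = O2*3.76*22.4 = 0.10216667*3.76*22.4 = 8.60489 Nm^3
Total per kg = 1.58293 + 1.41120 + 8.60489 = 11.59902 Nm^3
Total = 11.59902 * 3.5 = 40.60 Nm^3


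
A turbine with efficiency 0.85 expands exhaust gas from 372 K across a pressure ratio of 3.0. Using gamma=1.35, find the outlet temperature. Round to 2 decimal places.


T_out = T_in * (1 - eta * (1 - PR^(-(gamma-1)/gamma)))
Exponent = -(1.35-1)/1.35 = -0.25925926
PR^exp = 3.0^(-0.25925926) = 0.75214556
Factor = 1 - 0.85*(1 - 0.75214556) = 0.78932373
T_out = 372 * 0.78932373 = 293.63 K


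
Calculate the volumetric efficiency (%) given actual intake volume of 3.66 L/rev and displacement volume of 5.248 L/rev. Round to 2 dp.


eta_v = (V_actual / V_disp) * 100
Ratio = 3.66 / 5.248 = 0.6974
eta_v = 0.6974 * 100 = 69.74%


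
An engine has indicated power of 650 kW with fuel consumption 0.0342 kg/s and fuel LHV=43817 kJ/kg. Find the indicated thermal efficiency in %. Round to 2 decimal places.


eta_ith = (IP / (mf * LHV)) * 100
Denominator = 0.0342 * 43817 = 1498.5414 kW
eta_ith = (650 / 1498.5414) * 100 = 43.38%


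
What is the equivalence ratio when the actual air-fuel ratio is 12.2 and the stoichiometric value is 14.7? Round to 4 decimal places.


phi = AFR_stoich / AFR_actual
phi = 14.7 / 12.2 = 1.2049


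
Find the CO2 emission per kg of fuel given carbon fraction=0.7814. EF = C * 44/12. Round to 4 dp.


EF = C_frac * (M_CO2 / M_C)
EF = 0.7814 * (44/12)
EF = 0.7814 * 3.666667 = 2.8651 kg_CO2/kg_fuel


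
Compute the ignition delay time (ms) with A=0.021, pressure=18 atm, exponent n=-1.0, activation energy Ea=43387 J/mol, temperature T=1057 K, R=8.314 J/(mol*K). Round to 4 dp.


tau = A * P^n * exp(Ea/(R*T))
P^n = 18^(-1.0) = 0.05555556
Ea/(R*T) = 43387/(8.314*1057) = 4.937131
exp(Ea/(R*T)) = 139.369766
tau = 0.021 * 0.05555556 * 139.369766 = 0.1626 ms


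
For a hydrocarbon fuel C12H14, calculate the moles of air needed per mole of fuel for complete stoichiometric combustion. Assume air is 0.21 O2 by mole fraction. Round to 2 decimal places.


Balanced combustion: C12H14 + 15.5 O2 -> 12 CO2 + 7 H2O
O2 needed = C + H/4 = 12 + 14/4 = 15.50 moles
Air moles = O2 / 0.21 = 15.50 / 0.21 = 73.81 moles air


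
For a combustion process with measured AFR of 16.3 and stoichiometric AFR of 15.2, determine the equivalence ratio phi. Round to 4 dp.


phi = AFR_stoich / AFR_actual
phi = 15.2 / 16.3 = 0.9325


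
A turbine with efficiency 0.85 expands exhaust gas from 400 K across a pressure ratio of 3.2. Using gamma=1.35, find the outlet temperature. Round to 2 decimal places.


T_out = T_in * (1 - eta * (1 - PR^(-(gamma-1)/gamma)))
Exponent = -(1.35-1)/1.35 = -0.25925926
PR^exp = 3.2^(-0.25925926) = 0.73966521
Factor = 1 - 0.85*(1 - 0.73966521) = 0.77871543
T_out = 400 * 0.77871543 = 311.49 K


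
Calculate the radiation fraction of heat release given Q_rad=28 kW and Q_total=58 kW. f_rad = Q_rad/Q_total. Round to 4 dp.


f_rad = Q_rad / Q_total
f_rad = 28 / 58 = 0.4828


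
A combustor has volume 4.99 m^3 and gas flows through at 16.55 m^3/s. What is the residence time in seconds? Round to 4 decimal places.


tau = V / Q_flow
tau = 4.99 / 16.55 = 0.3015 s


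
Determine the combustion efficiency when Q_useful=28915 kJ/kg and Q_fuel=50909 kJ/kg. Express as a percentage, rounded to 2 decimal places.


Efficiency = (Q_useful / Q_fuel) * 100
Efficiency = (28915 / 50909) * 100
Efficiency = 0.5680 * 100 = 56.80%


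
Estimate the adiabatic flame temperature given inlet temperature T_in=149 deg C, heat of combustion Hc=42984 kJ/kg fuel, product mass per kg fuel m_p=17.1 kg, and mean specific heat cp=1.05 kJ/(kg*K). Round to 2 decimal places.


T_ad = T_in + Hc / (m_p * cp)
Denominator = 17.1 * 1.05 = 17.9550
Temperature rise = 42984 / 17.9550 = 2393.98 K
T_ad = 149 + 2393.98 = 2542.98 deg C


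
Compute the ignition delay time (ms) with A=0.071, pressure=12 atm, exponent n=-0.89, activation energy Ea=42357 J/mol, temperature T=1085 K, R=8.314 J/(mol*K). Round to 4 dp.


tau = A * P^n * exp(Ea/(R*T))
P^n = 12^(-0.89) = 0.10952889
Ea/(R*T) = 42357/(8.314*1085) = 4.695539
exp(Ea/(R*T)) = 109.457770
tau = 0.071 * 0.10952889 * 109.457770 = 0.8512 ms


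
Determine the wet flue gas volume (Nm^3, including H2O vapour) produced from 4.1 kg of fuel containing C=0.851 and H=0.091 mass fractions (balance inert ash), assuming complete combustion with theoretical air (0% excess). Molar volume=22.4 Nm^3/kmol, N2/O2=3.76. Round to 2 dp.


Per kg fuel: CO2 = (C/12 kmol)*22.4 = (0.851/12)*22.4 = 1.58853 Nm^3
Per kg fuel: H2O = (H/2 kmol)*22.4 = (0.091/2)*22.4 = 1.01920 Nm^3
O2 needed per kg fuel = C/12 + H/4 = 0.851/12 + 0.091/4 = 0.09366667 kmol
Per kg fuel: N2 = O2*3.76*22.4 = 0.09366667*3.76*22.4 = 7.88898 Nm^3
Total per kg = 1.58853 + 1.01920 + 7.88898 = 10.49671 Nm^3
Total = 10.49671 * 4.1 = 43.04 Nm^3


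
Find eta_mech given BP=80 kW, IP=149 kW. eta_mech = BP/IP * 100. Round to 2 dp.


eta_mech = (BP / IP) * 100
Ratio = 80 / 149 = 0.5369
eta_mech = 0.5369 * 100 = 53.69%


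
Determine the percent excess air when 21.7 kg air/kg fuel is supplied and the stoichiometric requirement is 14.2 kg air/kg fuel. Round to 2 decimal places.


Excess air = actual - stoichiometric = 21.7 - 14.2 = 7.50 kg/kg fuel
Excess air % = (excess / stoich) * 100 = (7.50 / 14.2) * 100 = 52.82%


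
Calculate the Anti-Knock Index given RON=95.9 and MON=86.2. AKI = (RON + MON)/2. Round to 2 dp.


AKI = (RON + MON) / 2
AKI = (95.9 + 86.2) / 2
AKI = 182.1 / 2 = 91.05


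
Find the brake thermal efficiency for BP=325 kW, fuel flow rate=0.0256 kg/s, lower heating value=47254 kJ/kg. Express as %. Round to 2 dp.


eta_BTE = (BP / (mf * LHV)) * 100
Denominator = 0.0256 * 47254 = 1209.7024 kW
eta_BTE = (325 / 1209.7024) * 100 = 26.87%


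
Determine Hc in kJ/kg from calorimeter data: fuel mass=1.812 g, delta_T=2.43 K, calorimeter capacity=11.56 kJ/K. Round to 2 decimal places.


Hc = C_cal * delta_T / m_fuel
Q_released = 11.56 * 2.43 = 28.0908 kJ
m_fuel = 1.812 g = 1.812/1000 kg = 0.001812 kg
Hc = 28.0908 / 0.001812 = 15502.65 kJ/kg


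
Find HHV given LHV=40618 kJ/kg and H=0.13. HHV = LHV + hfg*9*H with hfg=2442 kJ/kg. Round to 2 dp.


HHV = LHV + hfg * 9 * H
Water addition = 2442 * 9 * 0.13 = 2857.140 kJ/kg
HHV = 40618 + 2857.140 = 43475.14 kJ/kg


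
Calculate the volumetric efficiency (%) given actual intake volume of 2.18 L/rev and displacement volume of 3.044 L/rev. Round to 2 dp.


eta_v = (V_actual / V_disp) * 100
Ratio = 2.18 / 3.044 = 0.7162
eta_v = 0.7162 * 100 = 71.62%


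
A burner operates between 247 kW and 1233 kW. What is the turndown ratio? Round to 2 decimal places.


TDR = Q_max / Q_min
TDR = 1233 / 247 = 4.99


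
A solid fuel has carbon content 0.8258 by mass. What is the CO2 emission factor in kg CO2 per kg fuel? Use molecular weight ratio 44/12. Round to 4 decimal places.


EF = C_frac * (M_CO2 / M_C)
EF = 0.8258 * (44/12)
EF = 0.8258 * 3.666667 = 3.0279 kg_CO2/kg_fuel


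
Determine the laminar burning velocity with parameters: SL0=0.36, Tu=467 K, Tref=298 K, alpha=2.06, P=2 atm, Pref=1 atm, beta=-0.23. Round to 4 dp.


SL = SL0 * (Tu/Tref)^alpha * (P/Pref)^beta
T ratio = 467/298 = 1.56711409
(T ratio)^alpha = 1.56711409^2.06 = 2.522942
(P/Pref)^beta = 2^(-0.23) = 0.852635
SL = 0.36 * 2.522942 * 0.852635 = 0.7744 m/s


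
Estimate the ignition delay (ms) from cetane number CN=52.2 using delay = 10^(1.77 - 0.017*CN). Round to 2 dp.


delay = 10^(1.77 - 0.017*CN)
Exponent = 1.77 - 0.017*52.2 = 0.8826
delay = 10^0.8826 = 7.63 ms


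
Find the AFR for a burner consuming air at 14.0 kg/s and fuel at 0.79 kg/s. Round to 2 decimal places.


AFR = m_air / m_fuel
AFR = 14.0 / 0.79 = 17.72


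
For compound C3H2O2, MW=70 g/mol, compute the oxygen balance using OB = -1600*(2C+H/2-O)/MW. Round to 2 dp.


OB = -1600 * (2C + H/2 - O) / MW
Inner = 2*3 + 2/2 - 2 = 5.00
OB = -1600 * 5.00 / 70 = -114.29%


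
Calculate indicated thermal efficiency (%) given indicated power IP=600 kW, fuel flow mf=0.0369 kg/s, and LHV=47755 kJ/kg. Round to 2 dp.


eta_ith = (IP / (mf * LHV)) * 100
Denominator = 0.0369 * 47755 = 1762.1595 kW
eta_ith = (600 / 1762.1595) * 100 = 34.05%


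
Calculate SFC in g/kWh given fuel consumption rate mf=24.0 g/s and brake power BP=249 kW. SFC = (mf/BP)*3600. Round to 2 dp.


SFC = (mf / BP) * 3600
Rate = 24.0 / 249 = 0.096386 g/(s*kW)
SFC = 0.096386 * 3600 = 346.99 g/kWh


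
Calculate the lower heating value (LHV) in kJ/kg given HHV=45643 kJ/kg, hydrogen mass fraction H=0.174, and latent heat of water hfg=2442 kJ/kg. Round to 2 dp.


LHV = HHV - hfg * 9 * H
Water correction = 2442 * 9 * 0.174 = 3824.172 kJ/kg
LHV = 45643 - 3824.172 = 41818.83 kJ/kg


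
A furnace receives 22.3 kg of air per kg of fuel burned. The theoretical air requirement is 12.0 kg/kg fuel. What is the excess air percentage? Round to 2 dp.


Excess air = actual - stoichiometric = 22.3 - 12.0 = 10.30 kg/kg fuel
Excess air % = (excess / stoich) * 100 = (10.30 / 12.0) * 100 = 85.83%


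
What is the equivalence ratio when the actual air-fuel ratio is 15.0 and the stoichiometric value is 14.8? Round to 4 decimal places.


phi = AFR_stoich / AFR_actual
phi = 14.8 / 15.0 = 0.9867


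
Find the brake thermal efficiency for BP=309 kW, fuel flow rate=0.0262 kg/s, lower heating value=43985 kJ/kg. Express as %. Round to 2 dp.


eta_BTE = (BP / (mf * LHV)) * 100
Denominator = 0.0262 * 43985 = 1152.4070 kW
eta_BTE = (309 / 1152.4070) * 100 = 26.81%


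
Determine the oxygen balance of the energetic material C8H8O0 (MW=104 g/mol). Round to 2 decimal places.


OB = -1600 * (2C + H/2 - O) / MW
Inner = 2*8 + 8/2 - 0 = 20.00
OB = -1600 * 20.00 / 104 = -307.69%


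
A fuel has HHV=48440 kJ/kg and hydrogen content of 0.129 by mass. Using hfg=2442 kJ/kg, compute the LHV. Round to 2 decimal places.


LHV = HHV - hfg * 9 * H
Water correction = 2442 * 9 * 0.129 = 2835.162 kJ/kg
LHV = 48440 - 2835.162 = 45604.84 kJ/kg


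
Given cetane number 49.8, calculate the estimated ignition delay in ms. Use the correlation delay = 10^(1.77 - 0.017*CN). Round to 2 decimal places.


delay = 10^(1.77 - 0.017*CN)
Exponent = 1.77 - 0.017*49.8 = 0.9234
delay = 10^0.9234 = 8.38 ms


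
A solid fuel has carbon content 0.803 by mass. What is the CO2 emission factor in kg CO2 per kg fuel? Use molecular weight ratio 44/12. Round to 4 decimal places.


EF = C_frac * (M_CO2 / M_C)
EF = 0.803 * (44/12)
EF = 0.803 * 3.666667 = 2.9443 kg_CO2/kg_fuel


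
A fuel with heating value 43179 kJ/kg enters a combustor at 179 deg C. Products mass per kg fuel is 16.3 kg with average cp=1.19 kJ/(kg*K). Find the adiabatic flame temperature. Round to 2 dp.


T_ad = T_in + Hc / (m_p * cp)
Denominator = 16.3 * 1.19 = 19.3970
Temperature rise = 43179 / 19.3970 = 2226.07 K
T_ad = 179 + 2226.07 = 2405.07 deg C


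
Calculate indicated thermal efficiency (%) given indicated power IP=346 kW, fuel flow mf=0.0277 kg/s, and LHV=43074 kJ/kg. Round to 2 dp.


eta_ith = (IP / (mf * LHV)) * 100
Denominator = 0.0277 * 43074 = 1193.1498 kW
eta_ith = (346 / 1193.1498) * 100 = 29.00%


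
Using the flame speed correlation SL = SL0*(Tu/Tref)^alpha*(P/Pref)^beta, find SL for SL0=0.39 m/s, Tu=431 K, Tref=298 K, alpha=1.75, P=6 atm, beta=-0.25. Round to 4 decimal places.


SL = SL0 * (Tu/Tref)^alpha * (P/Pref)^beta
T ratio = 431/298 = 1.44630872
(T ratio)^alpha = 1.44630872^1.75 = 1.907466
(P/Pref)^beta = 6^(-0.25) = 0.638943
SL = 0.39 * 1.907466 * 0.638943 = 0.4753 m/s


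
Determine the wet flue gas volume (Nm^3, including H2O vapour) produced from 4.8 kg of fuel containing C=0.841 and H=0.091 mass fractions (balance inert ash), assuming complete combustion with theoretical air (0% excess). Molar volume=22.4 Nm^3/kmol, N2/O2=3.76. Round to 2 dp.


Per kg fuel: CO2 = (C/12 kmol)*22.4 = (0.841/12)*22.4 = 1.56987 Nm^3
Per kg fuel: H2O = (H/2 kmol)*22.4 = (0.091/2)*22.4 = 1.01920 Nm^3
O2 needed per kg fuel = C/12 + H/4 = 0.841/12 + 0.091/4 = 0.09283333 kmol
Per kg fuel: N2 = O2*3.76*22.4 = 0.09283333*3.76*22.4 = 7.81879 Nm^3
Total per kg = 1.56987 + 1.01920 + 7.81879 = 10.40786 Nm^3
Total = 10.40786 * 4.8 = 49.96 Nm^3


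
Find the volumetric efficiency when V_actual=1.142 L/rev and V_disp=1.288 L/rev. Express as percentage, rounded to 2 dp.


eta_v = (V_actual / V_disp) * 100
Ratio = 1.142 / 1.288 = 0.8866
eta_v = 0.8866 * 100 = 88.66%


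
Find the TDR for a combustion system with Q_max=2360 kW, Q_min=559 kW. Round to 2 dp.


TDR = Q_max / Q_min
TDR = 2360 / 559 = 4.22


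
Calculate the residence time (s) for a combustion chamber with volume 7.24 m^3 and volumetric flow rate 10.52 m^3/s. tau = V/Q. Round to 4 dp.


tau = V / Q_flow
tau = 7.24 / 10.52 = 0.6882 s


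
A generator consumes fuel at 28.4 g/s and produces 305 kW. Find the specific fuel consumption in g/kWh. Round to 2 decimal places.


SFC = (mf / BP) * 3600
Rate = 28.4 / 305 = 0.093115 g/(s*kW)
SFC = 0.093115 * 3600 = 335.21 g/kWh


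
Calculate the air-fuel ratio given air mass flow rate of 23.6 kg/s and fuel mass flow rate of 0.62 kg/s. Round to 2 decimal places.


AFR = m_air / m_fuel
AFR = 23.6 / 0.62 = 38.06


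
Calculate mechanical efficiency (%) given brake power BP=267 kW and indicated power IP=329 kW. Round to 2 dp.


eta_mech = (BP / IP) * 100
Ratio = 267 / 329 = 0.8116
eta_mech = 0.8116 * 100 = 81.16%


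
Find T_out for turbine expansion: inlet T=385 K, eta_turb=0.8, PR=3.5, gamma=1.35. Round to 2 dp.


T_out = T_in * (1 - eta * (1 - PR^(-(gamma-1)/gamma)))
Exponent = -(1.35-1)/1.35 = -0.25925926
PR^exp = 3.5^(-0.25925926) = 0.72267881
Factor = 1 - 0.8*(1 - 0.72267881) = 0.77814305
T_out = 385 * 0.77814305 = 299.59 K


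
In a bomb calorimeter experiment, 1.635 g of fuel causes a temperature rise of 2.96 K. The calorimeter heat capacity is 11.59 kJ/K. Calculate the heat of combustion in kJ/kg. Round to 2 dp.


Hc = C_cal * delta_T / m_fuel
Q_released = 11.59 * 2.96 = 34.3064 kJ
m_fuel = 1.635 g = 1.635/1000 kg = 0.001635 kg
Hc = 34.3064 / 0.001635 = 20982.51 kJ/kg


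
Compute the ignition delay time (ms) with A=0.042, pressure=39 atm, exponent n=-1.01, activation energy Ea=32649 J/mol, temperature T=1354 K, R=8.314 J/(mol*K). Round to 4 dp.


tau = A * P^n * exp(Ea/(R*T))
P^n = 39^(-1.01) = 0.02471865
Ea/(R*T) = 32649/(8.314*1354) = 2.900288
exp(Ea/(R*T)) = 18.179389
tau = 0.042 * 0.02471865 * 18.179389 = 0.0189 ms


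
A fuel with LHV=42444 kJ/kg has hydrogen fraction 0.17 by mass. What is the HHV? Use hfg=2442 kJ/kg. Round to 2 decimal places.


HHV = LHV + hfg * 9 * H
Water addition = 2442 * 9 * 0.17 = 3736.260 kJ/kg
HHV = 42444 + 3736.260 = 46180.26 kJ/kg


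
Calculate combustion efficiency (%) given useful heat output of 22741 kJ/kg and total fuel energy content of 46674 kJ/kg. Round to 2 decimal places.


Efficiency = (Q_useful / Q_fuel) * 100
Efficiency = (22741 / 46674) * 100
Efficiency = 0.4872 * 100 = 48.72%


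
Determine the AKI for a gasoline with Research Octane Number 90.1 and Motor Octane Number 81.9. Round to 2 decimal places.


AKI = (RON + MON) / 2
AKI = (90.1 + 81.9) / 2
AKI = 172.0 / 2 = 86.00


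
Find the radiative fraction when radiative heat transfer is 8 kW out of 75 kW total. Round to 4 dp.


f_rad = Q_rad / Q_total
f_rad = 8 / 75 = 0.1067


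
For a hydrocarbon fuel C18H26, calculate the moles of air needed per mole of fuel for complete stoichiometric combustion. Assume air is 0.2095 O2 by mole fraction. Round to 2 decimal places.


Balanced combustion: C18H26 + 24.5 O2 -> 18 CO2 + 13 H2O
O2 needed = C + H/4 = 18 + 26/4 = 24.50 moles
Air moles = O2 / 0.2095 = 24.50 / 0.2095 = 116.95 moles air


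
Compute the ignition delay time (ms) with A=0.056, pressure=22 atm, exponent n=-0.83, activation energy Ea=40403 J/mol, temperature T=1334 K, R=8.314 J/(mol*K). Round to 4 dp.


tau = A * P^n * exp(Ea/(R*T))
P^n = 22^(-0.83) = 0.07687572
Ea/(R*T) = 40403/(8.314*1334) = 3.642904
exp(Ea/(R*T)) = 38.202628
tau = 0.056 * 0.07687572 * 38.202628 = 0.1645 ms


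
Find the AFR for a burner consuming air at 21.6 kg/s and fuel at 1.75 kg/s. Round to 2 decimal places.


AFR = m_air / m_fuel
AFR = 21.6 / 1.75 = 12.34


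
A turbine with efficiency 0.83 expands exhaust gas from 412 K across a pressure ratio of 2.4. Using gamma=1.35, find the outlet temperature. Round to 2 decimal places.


T_out = T_in * (1 - eta * (1 - PR^(-(gamma-1)/gamma)))
Exponent = -(1.35-1)/1.35 = -0.25925926
PR^exp = 2.4^(-0.25925926) = 0.79694200
Factor = 1 - 0.83*(1 - 0.79694200) = 0.83146186
T_out = 412 * 0.83146186 = 342.56 K


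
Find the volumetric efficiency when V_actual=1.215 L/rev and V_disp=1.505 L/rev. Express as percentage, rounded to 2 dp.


eta_v = (V_actual / V_disp) * 100
Ratio = 1.215 / 1.505 = 0.8073
eta_v = 0.8073 * 100 = 80.73%


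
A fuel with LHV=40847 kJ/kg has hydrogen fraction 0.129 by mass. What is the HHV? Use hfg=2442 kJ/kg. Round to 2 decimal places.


HHV = LHV + hfg * 9 * H
Water addition = 2442 * 9 * 0.129 = 2835.162 kJ/kg
HHV = 40847 + 2835.162 = 43682.16 kJ/kg


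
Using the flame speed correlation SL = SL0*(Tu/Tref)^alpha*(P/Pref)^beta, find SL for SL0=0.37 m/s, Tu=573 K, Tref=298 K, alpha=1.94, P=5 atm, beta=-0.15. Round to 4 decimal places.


SL = SL0 * (Tu/Tref)^alpha * (P/Pref)^beta
T ratio = 573/298 = 1.92281879
(T ratio)^alpha = 1.92281879^1.94 = 3.555007
(P/Pref)^beta = 5^(-0.15) = 0.785515
SL = 0.37 * 3.555007 * 0.785515 = 1.0332 m/s


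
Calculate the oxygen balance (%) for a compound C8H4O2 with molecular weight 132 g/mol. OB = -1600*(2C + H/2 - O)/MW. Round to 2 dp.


OB = -1600 * (2C + H/2 - O) / MW
Inner = 2*8 + 4/2 - 2 = 16.00
OB = -1600 * 16.00 / 132 = -193.94%


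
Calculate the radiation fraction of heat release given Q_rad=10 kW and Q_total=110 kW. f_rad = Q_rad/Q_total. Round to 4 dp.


f_rad = Q_rad / Q_total
f_rad = 10 / 110 = 0.0909


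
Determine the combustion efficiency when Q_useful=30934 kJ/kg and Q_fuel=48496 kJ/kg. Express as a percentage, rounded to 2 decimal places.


Efficiency = (Q_useful / Q_fuel) * 100
Efficiency = (30934 / 48496) * 100
Efficiency = 0.6379 * 100 = 63.79%


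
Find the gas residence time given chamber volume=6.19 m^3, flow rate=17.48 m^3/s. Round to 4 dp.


tau = V / Q_flow
tau = 6.19 / 17.48 = 0.3541 s


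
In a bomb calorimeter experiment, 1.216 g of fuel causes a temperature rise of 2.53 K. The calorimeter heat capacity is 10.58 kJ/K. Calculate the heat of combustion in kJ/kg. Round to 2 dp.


Hc = C_cal * delta_T / m_fuel
Q_released = 10.58 * 2.53 = 26.7674 kJ
m_fuel = 1.216 g = 1.216/1000 kg = 0.001216 kg
Hc = 26.7674 / 0.001216 = 22012.66 kJ/kg


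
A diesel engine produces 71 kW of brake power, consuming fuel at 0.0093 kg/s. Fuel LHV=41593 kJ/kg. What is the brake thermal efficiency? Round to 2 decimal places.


eta_BTE = (BP / (mf * LHV)) * 100
Denominator = 0.0093 * 41593 = 386.8149 kW
eta_BTE = (71 / 386.8149) * 100 = 18.36%


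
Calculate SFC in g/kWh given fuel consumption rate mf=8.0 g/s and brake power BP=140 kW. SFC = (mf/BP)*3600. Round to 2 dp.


SFC = (mf / BP) * 3600
Rate = 8.0 / 140 = 0.057143 g/(s*kW)
SFC = 0.057143 * 3600 = 205.71 g/kWh


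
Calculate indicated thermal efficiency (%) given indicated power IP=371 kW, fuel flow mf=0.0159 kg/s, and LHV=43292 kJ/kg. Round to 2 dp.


eta_ith = (IP / (mf * LHV)) * 100
Denominator = 0.0159 * 43292 = 688.3428 kW
eta_ith = (371 / 688.3428) * 100 = 53.90%


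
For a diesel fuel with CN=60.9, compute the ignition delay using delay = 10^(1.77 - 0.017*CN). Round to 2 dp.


delay = 10^(1.77 - 0.017*CN)
Exponent = 1.77 - 0.017*60.9 = 0.7347
delay = 10^0.7347 = 5.43 ms


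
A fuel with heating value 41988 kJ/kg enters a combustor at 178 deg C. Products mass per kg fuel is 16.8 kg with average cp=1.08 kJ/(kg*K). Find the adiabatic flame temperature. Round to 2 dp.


T_ad = T_in + Hc / (m_p * cp)
Denominator = 16.8 * 1.08 = 18.1440
Temperature rise = 41988 / 18.1440 = 2314.15 K
T_ad = 178 + 2314.15 = 2492.15 deg C


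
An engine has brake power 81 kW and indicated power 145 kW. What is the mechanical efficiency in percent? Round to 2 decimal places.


eta_mech = (BP / IP) * 100
Ratio = 81 / 145 = 0.5586
eta_mech = 0.5586 * 100 = 55.86%


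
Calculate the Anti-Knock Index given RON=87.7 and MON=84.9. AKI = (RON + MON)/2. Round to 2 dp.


AKI = (RON + MON) / 2
AKI = (87.7 + 84.9) / 2
AKI = 172.6 / 2 = 86.30


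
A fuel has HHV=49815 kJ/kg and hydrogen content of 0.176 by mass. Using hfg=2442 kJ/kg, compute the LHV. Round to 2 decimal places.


LHV = HHV - hfg * 9 * H
Water correction = 2442 * 9 * 0.176 = 3868.128 kJ/kg
LHV = 49815 - 3868.128 = 45946.87 kJ/kg


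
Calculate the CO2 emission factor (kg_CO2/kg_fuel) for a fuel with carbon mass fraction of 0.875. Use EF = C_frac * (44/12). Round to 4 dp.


EF = C_frac * (M_CO2 / M_C)
EF = 0.875 * (44/12)
EF = 0.875 * 3.666667 = 3.2083 kg_CO2/kg_fuel


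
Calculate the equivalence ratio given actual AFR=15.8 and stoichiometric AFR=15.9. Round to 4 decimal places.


phi = AFR_stoich / AFR_actual
phi = 15.9 / 15.8 = 1.0063


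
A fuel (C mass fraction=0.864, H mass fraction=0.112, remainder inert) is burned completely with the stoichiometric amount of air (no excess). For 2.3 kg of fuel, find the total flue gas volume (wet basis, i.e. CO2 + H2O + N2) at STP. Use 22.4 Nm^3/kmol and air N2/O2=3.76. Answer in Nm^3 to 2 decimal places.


Per kg fuel: CO2 = (C/12 kmol)*22.4 = (0.864/12)*22.4 = 1.61280 Nm^3
Per kg fuel: H2O = (H/2 kmol)*22.4 = (0.112/2)*22.4 = 1.25440 Nm^3
O2 needed per kg fuel = C/12 + H/4 = 0.864/12 + 0.112/4 = 0.10000000 kmol
Per kg fuel: N2 = O2*3.76*22.4 = 0.10000000*3.76*22.4 = 8.42240 Nm^3
Total per kg = 1.61280 + 1.25440 + 8.42240 = 11.28960 Nm^3
Total = 11.28960 * 2.3 = 25.97 Nm^3


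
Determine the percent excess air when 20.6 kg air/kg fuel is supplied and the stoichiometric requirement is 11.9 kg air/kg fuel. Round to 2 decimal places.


Excess air = actual - stoichiometric = 20.6 - 11.9 = 8.70 kg/kg fuel
Excess air % = (excess / stoich) * 100 = (8.70 / 11.9) * 100 = 73.11%


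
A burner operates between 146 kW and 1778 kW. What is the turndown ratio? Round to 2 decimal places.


TDR = Q_max / Q_min
TDR = 1778 / 146 = 12.18


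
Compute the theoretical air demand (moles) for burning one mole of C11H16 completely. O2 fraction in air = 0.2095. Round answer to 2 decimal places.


Balanced combustion: C11H16 + 15 O2 -> 11 CO2 + 8 H2O
O2 needed = C + H/4 = 11 + 16/4 = 15.00 moles
Air moles = O2 / 0.2095 = 15.00 / 0.2095 = 71.60 moles air


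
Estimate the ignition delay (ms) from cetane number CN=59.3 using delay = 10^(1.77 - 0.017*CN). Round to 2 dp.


delay = 10^(1.77 - 0.017*CN)
Exponent = 1.77 - 0.017*59.3 = 0.7619
delay = 10^0.7619 = 5.78 ms


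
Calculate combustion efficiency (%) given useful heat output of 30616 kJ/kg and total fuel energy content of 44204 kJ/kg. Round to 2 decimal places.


Efficiency = (Q_useful / Q_fuel) * 100
Efficiency = (30616 / 44204) * 100
Efficiency = 0.6926 * 100 = 69.26%


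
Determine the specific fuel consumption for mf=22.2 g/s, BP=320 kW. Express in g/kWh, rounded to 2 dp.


SFC = (mf / BP) * 3600
Rate = 22.2 / 320 = 0.069375 g/(s*kW)
SFC = 0.069375 * 3600 = 249.75 g/kWh


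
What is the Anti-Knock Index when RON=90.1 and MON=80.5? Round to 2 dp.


AKI = (RON + MON) / 2
AKI = (90.1 + 80.5) / 2
AKI = 170.6 / 2 = 85.30


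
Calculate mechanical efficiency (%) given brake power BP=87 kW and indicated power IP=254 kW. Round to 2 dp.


eta_mech = (BP / IP) * 100
Ratio = 87 / 254 = 0.3425
eta_mech = 0.3425 * 100 = 34.25%


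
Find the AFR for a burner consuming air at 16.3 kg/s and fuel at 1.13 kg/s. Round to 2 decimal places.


AFR = m_air / m_fuel
AFR = 16.3 / 1.13 = 14.42


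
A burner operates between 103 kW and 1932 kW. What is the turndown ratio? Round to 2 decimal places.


TDR = Q_max / Q_min
TDR = 1932 / 103 = 18.76


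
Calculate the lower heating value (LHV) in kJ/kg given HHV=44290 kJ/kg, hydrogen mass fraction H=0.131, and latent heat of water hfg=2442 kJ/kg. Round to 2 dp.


LHV = HHV - hfg * 9 * H
Water correction = 2442 * 9 * 0.131 = 2879.118 kJ/kg
LHV = 44290 - 2879.118 = 41410.88 kJ/kg


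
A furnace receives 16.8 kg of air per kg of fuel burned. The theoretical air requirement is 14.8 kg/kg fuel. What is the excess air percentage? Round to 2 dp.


Excess air = actual - stoichiometric = 16.8 - 14.8 = 2.00 kg/kg fuel
Excess air % = (excess / stoich) * 100 = (2.00 / 14.8) * 100 = 13.51%


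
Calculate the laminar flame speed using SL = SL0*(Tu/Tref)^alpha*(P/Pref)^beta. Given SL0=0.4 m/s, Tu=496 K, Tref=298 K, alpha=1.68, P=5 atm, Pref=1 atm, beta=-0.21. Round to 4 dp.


SL = SL0 * (Tu/Tref)^alpha * (P/Pref)^beta
T ratio = 496/298 = 1.66442953
(T ratio)^alpha = 1.66442953^1.68 = 2.353563
(P/Pref)^beta = 5^(-0.21) = 0.713208
SL = 0.4 * 2.353563 * 0.713208 = 0.6714 m/s


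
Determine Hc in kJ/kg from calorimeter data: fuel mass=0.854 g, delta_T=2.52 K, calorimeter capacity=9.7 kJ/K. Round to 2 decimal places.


Hc = C_cal * delta_T / m_fuel
Q_released = 9.7 * 2.52 = 24.4440 kJ
m_fuel = 0.854 g = 0.854/1000 kg = 0.000854 kg
Hc = 24.4440 / 0.000854 = 28622.95 kJ/kg


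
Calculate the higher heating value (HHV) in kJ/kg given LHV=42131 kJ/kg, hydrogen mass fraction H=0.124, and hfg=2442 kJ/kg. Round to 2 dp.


HHV = LHV + hfg * 9 * H
Water addition = 2442 * 9 * 0.124 = 2725.272 kJ/kg
HHV = 42131 + 2725.272 = 44856.27 kJ/kg


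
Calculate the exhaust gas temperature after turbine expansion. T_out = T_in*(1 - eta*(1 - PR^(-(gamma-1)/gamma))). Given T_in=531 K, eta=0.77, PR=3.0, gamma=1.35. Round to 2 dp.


T_out = T_in * (1 - eta * (1 - PR^(-(gamma-1)/gamma)))
Exponent = -(1.35-1)/1.35 = -0.25925926
PR^exp = 3.0^(-0.25925926) = 0.75214556
Factor = 1 - 0.77*(1 - 0.75214556) = 0.80915208
T_out = 531 * 0.80915208 = 429.66 K


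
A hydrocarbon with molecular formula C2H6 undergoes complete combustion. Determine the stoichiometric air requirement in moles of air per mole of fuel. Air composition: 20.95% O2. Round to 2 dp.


Balanced combustion: C2H6 + 3.5 O2 -> 2 CO2 + 3 H2O
O2 needed = C + H/4 = 2 + 6/4 = 3.50 moles
Air moles = O2 / 0.2095 = 3.50 / 0.2095 = 16.71 moles air


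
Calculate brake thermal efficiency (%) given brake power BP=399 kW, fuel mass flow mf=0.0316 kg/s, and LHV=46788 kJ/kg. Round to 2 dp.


eta_BTE = (BP / (mf * LHV)) * 100
Denominator = 0.0316 * 46788 = 1478.5008 kW
eta_BTE = (399 / 1478.5008) * 100 = 26.99%


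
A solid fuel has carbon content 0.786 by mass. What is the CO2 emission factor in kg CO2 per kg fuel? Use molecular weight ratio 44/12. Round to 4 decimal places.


EF = C_frac * (M_CO2 / M_C)
EF = 0.786 * (44/12)
EF = 0.786 * 3.666667 = 2.8820 kg_CO2/kg_fuel


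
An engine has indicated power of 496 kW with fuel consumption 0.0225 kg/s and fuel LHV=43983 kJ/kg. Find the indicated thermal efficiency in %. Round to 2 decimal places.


eta_ith = (IP / (mf * LHV)) * 100
Denominator = 0.0225 * 43983 = 989.6175 kW
eta_ith = (496 / 989.6175) * 100 = 50.12%


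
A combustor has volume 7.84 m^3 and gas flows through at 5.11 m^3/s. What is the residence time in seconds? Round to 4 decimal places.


tau = V / Q_flow
tau = 7.84 / 5.11 = 1.5342 s


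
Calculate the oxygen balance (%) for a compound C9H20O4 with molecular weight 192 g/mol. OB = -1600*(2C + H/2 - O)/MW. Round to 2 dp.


OB = -1600 * (2C + H/2 - O) / MW
Inner = 2*9 + 20/2 - 4 = 24.00
OB = -1600 * 24.00 / 192 = -200.00%


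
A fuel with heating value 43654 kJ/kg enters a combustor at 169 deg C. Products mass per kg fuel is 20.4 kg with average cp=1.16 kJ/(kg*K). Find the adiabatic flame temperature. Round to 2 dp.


T_ad = T_in + Hc / (m_p * cp)
Denominator = 20.4 * 1.16 = 23.6640
Temperature rise = 43654 / 23.6640 = 1844.74 K
T_ad = 169 + 1844.74 = 2013.74 deg C


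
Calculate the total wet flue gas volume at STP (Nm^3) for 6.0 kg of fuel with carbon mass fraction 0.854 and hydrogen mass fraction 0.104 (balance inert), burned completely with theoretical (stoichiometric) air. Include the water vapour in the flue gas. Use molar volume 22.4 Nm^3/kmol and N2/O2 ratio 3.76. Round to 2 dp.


Per kg fuel: CO2 = (C/12 kmol)*22.4 = (0.854/12)*22.4 = 1.59413 Nm^3
Per kg fuel: H2O = (H/2 kmol)*22.4 = (0.104/2)*22.4 = 1.16480 Nm^3
O2 needed per kg fuel = C/12 + H/4 = 0.854/12 + 0.104/4 = 0.09716667 kmol
Per kg fuel: N2 = O2*3.76*22.4 = 0.09716667*3.76*22.4 = 8.18377 Nm^3
Total per kg = 1.59413 + 1.16480 + 8.18377 = 10.94270 Nm^3
Total = 10.94270 * 6.0 = 65.66 Nm^3


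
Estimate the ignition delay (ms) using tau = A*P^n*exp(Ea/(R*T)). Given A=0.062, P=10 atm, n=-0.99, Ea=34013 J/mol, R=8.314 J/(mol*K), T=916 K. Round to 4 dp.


tau = A * P^n * exp(Ea/(R*T))
P^n = 10^(-0.99) = 0.10232930
Ea/(R*T) = 34013/(8.314*916) = 4.466213
exp(Ea/(R*T)) = 87.026541
tau = 0.062 * 0.10232930 * 87.026541 = 0.5521 ms


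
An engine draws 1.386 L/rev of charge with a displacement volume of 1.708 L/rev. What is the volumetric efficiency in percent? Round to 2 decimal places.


eta_v = (V_actual / V_disp) * 100
Ratio = 1.386 / 1.708 = 0.8115
eta_v = 0.8115 * 100 = 81.15%


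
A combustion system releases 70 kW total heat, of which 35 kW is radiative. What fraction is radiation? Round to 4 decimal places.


f_rad = Q_rad / Q_total
f_rad = 35 / 70 = 0.5000


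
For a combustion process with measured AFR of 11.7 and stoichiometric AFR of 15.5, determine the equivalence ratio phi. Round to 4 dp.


phi = AFR_stoich / AFR_actual
phi = 15.5 / 11.7 = 1.3248


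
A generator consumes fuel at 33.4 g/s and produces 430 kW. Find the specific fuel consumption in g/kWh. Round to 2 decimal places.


SFC = (mf / BP) * 3600
Rate = 33.4 / 430 = 0.077674 g/(s*kW)
SFC = 0.077674 * 3600 = 279.63 g/kWh


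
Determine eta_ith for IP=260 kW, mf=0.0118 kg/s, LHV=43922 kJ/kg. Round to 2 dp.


eta_ith = (IP / (mf * LHV)) * 100
Denominator = 0.0118 * 43922 = 518.2796 kW
eta_ith = (260 / 518.2796) * 100 = 50.17%


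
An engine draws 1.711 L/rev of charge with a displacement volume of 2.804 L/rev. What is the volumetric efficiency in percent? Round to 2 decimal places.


eta_v = (V_actual / V_disp) * 100
Ratio = 1.711 / 2.804 = 0.6102
eta_v = 0.6102 * 100 = 61.02%


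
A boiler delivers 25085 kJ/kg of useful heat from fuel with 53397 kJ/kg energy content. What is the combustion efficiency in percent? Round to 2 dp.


Efficiency = (Q_useful / Q_fuel) * 100
Efficiency = (25085 / 53397) * 100
Efficiency = 0.4698 * 100 = 46.98%


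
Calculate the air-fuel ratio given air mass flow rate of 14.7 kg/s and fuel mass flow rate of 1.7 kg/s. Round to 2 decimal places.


AFR = m_air / m_fuel
AFR = 14.7 / 1.7 = 8.65


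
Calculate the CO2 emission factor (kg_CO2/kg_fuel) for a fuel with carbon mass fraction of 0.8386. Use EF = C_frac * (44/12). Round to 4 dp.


EF = C_frac * (M_CO2 / M_C)
EF = 0.8386 * (44/12)
EF = 0.8386 * 3.666667 = 3.0749 kg_CO2/kg_fuel


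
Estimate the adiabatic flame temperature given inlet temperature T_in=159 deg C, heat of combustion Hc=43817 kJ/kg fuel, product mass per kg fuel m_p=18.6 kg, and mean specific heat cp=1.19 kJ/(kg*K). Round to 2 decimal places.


T_ad = T_in + Hc / (m_p * cp)
Denominator = 18.6 * 1.19 = 22.1340
Temperature rise = 43817 / 22.1340 = 1979.62 K
T_ad = 159 + 1979.62 = 2138.62 deg C


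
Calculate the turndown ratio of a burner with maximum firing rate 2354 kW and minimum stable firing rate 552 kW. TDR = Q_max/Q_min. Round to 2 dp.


TDR = Q_max / Q_min
TDR = 2354 / 552 = 4.26
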